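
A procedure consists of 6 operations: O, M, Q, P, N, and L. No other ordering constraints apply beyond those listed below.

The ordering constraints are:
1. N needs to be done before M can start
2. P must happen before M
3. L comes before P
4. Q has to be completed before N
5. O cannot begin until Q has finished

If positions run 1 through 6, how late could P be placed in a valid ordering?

5

The only operation forced after P (directly or by a chain) is M.
With 1 mandatory successor out of 6 operations total, the latest slot for P is 6−1 = 5, and it's reachable by doing all non-successors before P.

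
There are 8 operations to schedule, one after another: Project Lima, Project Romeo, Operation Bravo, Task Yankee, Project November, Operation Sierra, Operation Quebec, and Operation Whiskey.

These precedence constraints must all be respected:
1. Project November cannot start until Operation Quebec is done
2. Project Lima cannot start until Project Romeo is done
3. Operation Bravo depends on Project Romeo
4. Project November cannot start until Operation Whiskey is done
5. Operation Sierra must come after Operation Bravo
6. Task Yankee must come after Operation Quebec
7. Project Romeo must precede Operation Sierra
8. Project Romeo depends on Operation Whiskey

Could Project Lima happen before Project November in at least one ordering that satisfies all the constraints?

Nothing in the constraints forces Project November before Project Lima — there is no chain from Project November to Project Lima.
That means at least one valid schedule has Project Lima before Project November.

Yes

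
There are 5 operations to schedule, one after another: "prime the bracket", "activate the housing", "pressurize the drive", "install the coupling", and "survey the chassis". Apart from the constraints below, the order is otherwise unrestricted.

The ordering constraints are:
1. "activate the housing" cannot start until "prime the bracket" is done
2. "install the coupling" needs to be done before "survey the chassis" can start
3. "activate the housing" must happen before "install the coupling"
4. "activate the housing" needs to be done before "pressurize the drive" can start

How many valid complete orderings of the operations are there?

3

Only "prime the bracket" has no prerequisites, so it must go first.
Systematically extending each partial ordering one operation at a time and counting, there are 3 complete orderings.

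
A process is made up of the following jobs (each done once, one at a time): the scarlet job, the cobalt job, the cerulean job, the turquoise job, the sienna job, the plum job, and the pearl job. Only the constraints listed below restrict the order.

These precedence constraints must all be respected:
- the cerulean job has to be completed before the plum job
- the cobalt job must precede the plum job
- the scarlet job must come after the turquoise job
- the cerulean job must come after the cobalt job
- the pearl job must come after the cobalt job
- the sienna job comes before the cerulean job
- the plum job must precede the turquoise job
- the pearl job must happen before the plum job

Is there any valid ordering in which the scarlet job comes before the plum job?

There is a dependency chain the plum job → the turquoise job → the scarlet job, so the scarlet job always comes after the plum job.
Hence the scarlet job can never be scheduled before the plum job.

No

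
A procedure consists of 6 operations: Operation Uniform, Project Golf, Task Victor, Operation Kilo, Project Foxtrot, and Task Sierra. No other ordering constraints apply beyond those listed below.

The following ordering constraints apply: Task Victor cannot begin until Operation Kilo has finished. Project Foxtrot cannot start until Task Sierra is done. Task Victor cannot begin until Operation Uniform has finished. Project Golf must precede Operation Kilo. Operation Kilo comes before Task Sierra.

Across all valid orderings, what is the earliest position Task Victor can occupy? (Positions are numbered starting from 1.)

Every operation that must precede Task Victor has to come before it. Tracing all chains that end at Task Victor, those operations are: Operation Uniform, Project Golf, Operation Kilo — 3 in total.
So at minimum 3 operations come before Task Victor, putting Task Victor no earlier than position 4. That position is achievable by scheduling exactly those predecessors first.

4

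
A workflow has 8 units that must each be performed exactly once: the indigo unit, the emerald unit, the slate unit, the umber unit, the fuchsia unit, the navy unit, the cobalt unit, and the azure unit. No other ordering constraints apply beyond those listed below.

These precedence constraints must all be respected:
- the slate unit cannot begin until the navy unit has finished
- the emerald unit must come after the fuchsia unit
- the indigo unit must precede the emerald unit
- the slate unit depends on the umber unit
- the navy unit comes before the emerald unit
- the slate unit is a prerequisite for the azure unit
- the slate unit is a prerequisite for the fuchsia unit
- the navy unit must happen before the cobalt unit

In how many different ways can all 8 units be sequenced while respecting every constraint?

212

The units with no prerequisites are the indigo unit, the umber unit, the navy unit; any of them can be placed first.
Systematically extending each partial ordering one unit at a time and counting, there are 212 complete orderings.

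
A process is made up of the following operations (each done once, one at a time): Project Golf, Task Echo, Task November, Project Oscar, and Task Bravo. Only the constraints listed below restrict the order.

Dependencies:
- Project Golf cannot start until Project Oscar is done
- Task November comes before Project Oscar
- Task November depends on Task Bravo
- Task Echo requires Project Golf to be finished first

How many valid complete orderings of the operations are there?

Task Bravo is the only operation with nothing required before it, so every ordering starts there.
Continuing from there, at each step only one operation has all its prerequisites placed, so the ordering is fully determined — there is exactly 1.

1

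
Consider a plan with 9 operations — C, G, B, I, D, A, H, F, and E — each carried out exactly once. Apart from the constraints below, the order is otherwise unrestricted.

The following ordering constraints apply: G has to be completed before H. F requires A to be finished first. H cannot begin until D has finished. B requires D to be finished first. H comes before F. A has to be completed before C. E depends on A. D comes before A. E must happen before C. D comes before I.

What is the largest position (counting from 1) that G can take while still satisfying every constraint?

7

Following every chain forward from G, the operations that must come later are H, F — 2 of them.
With 2 mandatory successors out of 9 operations total, the latest slot for G is 9−2 = 7, and it's reachable by doing all non-successors before G.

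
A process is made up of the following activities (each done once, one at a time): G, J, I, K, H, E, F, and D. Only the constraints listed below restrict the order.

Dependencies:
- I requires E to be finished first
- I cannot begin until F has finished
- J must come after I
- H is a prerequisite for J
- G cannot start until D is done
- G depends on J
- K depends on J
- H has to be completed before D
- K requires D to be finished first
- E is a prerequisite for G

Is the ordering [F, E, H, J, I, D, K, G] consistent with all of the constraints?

No

The sequence places J ahead of I.
That contradicts the constraint that I must precede J.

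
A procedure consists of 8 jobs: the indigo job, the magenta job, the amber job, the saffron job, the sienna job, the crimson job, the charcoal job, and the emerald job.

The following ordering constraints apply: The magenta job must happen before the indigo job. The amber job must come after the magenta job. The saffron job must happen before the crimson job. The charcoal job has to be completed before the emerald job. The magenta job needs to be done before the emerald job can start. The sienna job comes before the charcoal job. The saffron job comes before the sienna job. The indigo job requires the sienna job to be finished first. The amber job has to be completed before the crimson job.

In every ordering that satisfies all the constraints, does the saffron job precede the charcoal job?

Chaining the stated constraints: the saffron job → the sienna job → the charcoal job.
Hence the saffron job necessarily comes before the charcoal job.

Yes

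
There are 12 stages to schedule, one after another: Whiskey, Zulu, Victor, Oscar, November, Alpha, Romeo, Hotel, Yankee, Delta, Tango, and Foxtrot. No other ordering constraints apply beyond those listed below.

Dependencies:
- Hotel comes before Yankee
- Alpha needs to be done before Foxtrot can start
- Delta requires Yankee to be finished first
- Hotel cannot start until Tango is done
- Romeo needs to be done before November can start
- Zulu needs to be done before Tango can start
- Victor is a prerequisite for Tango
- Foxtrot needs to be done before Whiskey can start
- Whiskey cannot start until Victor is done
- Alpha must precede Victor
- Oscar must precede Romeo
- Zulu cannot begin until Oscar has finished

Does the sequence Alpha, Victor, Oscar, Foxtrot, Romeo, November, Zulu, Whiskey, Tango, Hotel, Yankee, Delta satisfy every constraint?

Checking each listed constraint against this order: for instance, Victor is in position 2 and Tango in position 9, so that constraint holds — and the remaining constraints check out the same way.

Yes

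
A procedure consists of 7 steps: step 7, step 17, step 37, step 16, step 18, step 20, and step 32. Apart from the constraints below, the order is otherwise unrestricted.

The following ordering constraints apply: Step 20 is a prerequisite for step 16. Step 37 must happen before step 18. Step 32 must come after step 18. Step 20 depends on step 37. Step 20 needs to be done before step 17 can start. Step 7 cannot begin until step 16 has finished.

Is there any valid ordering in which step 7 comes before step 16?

Following step 16 → step 7, step 16 must precede step 7 in every valid ordering.
Hence step 7 can never be scheduled before step 16.

No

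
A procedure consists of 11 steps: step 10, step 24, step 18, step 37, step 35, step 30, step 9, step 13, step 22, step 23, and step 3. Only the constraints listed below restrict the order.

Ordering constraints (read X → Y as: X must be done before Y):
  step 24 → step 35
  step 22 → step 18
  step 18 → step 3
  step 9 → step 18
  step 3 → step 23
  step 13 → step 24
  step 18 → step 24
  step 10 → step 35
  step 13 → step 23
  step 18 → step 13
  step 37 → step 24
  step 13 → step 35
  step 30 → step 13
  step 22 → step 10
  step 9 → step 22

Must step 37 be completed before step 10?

Step 37 and step 10 are not related by any chain of constraints.
A valid ordering placing step 10 before step 37 exists, so the answer is no.

No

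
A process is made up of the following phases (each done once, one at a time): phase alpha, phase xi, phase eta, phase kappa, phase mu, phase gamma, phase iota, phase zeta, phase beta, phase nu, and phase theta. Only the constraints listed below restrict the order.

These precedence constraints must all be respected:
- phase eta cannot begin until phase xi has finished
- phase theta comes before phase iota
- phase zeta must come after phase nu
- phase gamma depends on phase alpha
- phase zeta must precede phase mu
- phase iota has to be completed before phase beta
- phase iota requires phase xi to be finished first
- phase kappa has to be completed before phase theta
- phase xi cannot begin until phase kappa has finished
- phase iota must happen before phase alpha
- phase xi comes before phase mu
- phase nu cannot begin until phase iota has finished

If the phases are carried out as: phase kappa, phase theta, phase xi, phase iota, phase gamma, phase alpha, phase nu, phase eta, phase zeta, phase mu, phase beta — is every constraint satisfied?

Here phase alpha comes after phase gamma.
But one of the constraints requires phase alpha before phase gamma, so this ordering violates it.

No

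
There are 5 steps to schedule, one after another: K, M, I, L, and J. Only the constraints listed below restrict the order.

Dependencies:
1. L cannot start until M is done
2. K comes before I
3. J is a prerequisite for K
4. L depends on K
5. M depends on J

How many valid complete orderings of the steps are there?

Only J has no prerequisites, so it must go first.
Enumerating by repeatedly choosing an available step (one whose prerequisites are all placed) gives 5 distinct complete orderings.

5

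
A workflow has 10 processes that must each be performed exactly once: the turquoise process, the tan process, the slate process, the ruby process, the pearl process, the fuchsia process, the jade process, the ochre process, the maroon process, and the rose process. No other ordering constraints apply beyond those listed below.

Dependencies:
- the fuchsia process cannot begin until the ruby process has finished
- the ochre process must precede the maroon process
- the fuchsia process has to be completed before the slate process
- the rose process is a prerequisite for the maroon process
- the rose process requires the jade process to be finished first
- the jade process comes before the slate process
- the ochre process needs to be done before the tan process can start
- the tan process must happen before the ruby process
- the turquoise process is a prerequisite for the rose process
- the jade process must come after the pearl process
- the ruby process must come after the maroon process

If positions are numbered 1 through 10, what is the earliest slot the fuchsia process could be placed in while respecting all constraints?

Every process that must precede the fuchsia process has to come before it. Tracing all chains that end at the fuchsia process, those processes are: the turquoise process, the tan process, the ruby process, the pearl process, the jade process, the ochre process, the maroon process, the rose process — 8 in total.
With 8 mandatory predecessors, the earliest the fuchsia process can sit is position 8+1 = 9, and placing just those 8 first achieves it.

9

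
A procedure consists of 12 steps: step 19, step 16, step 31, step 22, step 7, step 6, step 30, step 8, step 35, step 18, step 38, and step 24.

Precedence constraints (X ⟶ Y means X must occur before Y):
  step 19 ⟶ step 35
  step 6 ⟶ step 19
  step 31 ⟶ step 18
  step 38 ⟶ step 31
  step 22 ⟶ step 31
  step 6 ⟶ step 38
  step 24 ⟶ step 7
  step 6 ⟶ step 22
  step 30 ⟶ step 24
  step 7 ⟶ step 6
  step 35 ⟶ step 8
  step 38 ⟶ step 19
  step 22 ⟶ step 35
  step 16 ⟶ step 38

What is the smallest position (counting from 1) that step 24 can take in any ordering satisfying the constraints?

2

Working backwards through the constraints from step 24, its only required predecessor is step 30.
So at minimum 1 step comes before step 24, putting step 24 no earlier than position 2. That position is achievable by scheduling exactly that predecessor first.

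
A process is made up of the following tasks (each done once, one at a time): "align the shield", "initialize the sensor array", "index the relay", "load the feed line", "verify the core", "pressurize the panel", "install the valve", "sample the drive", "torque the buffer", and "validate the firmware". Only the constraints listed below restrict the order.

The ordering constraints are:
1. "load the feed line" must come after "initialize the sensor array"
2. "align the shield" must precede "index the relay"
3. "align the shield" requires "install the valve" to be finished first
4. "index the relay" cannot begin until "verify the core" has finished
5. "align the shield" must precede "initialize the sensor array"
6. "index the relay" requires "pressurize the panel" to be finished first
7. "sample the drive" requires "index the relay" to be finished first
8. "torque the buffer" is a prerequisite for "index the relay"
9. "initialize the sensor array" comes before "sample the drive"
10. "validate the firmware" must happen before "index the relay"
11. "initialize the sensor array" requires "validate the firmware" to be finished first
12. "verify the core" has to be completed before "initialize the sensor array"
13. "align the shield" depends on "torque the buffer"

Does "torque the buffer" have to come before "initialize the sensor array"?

Yes

Following the dependencies: "torque the buffer" → "align the shield" → "initialize the sensor array".
That forces "torque the buffer" before "initialize the sensor array" in every valid schedule.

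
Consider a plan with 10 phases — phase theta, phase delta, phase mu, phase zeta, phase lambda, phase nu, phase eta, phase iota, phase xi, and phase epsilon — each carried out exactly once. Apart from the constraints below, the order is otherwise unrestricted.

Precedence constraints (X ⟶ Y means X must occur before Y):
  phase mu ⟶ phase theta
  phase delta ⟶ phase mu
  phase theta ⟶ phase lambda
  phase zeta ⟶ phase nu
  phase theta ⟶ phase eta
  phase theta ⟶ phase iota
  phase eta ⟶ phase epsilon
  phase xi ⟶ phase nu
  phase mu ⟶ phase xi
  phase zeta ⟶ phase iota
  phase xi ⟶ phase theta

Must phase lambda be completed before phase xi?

No

The constraints actually force phase xi before phase lambda (via phase xi → phase theta → phase lambda), not the other way around.
So phase lambda does not have to come before phase xi — it cannot.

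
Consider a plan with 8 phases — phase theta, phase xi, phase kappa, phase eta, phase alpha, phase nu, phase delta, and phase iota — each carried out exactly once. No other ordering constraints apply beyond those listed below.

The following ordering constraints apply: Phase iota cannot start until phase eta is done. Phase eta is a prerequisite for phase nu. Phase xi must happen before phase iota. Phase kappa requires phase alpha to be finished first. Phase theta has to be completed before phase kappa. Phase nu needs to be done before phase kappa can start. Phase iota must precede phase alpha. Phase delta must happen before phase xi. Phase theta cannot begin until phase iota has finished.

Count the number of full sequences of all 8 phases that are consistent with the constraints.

30

2 phases have no prerequisites (phase eta, phase delta), so any of them could come first.
Systematically extending each partial ordering one phase at a time and counting, there are 30 complete orderings.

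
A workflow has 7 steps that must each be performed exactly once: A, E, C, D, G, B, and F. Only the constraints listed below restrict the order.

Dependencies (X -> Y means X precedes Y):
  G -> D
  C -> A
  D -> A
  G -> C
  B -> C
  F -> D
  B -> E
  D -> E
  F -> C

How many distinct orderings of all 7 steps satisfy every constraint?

3 steps have no prerequisites (G, B, F), so any of them could come first.
Enumerating by repeatedly choosing an available step (one whose prerequisites are all placed) gives 36 distinct complete orderings.

36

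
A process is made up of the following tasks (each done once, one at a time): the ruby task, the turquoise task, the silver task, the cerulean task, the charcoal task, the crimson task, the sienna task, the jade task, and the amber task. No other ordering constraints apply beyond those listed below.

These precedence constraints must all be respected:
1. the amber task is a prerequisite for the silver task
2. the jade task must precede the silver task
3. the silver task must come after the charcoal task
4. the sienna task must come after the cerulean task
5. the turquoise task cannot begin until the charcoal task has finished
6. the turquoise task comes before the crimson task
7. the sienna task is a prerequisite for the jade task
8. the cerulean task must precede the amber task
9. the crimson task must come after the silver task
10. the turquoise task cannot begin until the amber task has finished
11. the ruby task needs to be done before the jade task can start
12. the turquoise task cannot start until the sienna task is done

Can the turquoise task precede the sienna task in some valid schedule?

No

There is a dependency chain the sienna task → the turquoise task, so the turquoise task always comes after the sienna task.
So no valid ordering can have the turquoise task before the sienna task.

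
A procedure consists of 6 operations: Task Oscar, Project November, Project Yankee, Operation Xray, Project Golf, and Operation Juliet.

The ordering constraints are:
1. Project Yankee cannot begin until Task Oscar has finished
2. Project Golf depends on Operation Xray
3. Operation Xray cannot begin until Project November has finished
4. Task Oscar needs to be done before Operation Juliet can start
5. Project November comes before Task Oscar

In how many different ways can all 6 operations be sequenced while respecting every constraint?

20

Only Project November has no prerequisites, so it must go first.
Enumerating by repeatedly choosing an available operation (one whose prerequisites are all placed) gives 20 distinct complete orderings.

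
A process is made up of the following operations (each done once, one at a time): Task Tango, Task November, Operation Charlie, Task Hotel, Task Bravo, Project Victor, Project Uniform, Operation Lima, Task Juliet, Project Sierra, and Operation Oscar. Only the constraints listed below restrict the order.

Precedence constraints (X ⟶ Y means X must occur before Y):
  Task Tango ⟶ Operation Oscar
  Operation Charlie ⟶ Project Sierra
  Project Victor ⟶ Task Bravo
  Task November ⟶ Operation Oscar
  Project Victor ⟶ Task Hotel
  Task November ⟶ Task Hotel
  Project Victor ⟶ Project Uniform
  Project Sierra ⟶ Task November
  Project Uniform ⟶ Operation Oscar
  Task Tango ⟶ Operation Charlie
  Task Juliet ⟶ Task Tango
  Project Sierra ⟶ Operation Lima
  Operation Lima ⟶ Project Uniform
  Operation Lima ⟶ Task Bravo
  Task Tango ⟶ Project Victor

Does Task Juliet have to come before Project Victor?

Tracing the constraints gives a chain: Task Juliet → Task Tango → Project Victor.
Hence Task Juliet necessarily comes before Project Victor.

Yes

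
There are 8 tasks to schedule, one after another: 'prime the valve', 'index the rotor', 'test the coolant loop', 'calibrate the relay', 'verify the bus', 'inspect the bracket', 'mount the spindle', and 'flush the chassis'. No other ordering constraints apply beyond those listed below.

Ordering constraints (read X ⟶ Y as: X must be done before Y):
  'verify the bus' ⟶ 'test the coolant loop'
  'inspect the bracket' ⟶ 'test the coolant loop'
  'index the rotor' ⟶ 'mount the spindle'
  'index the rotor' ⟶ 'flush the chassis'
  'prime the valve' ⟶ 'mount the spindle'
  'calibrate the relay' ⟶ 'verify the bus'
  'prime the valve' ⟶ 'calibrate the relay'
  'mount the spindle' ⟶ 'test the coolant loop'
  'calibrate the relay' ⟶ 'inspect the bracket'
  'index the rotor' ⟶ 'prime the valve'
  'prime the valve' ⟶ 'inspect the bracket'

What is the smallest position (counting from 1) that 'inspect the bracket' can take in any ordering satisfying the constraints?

Working backwards through the constraints from 'inspect the bracket', its full set of required predecessors is 'prime the valve', 'index the rotor', 'calibrate the relay' — 3 of them.
With 3 mandatory predecessors, the earliest 'inspect the bracket' can sit is position 3+1 = 4, and placing just those 3 first achieves it.

4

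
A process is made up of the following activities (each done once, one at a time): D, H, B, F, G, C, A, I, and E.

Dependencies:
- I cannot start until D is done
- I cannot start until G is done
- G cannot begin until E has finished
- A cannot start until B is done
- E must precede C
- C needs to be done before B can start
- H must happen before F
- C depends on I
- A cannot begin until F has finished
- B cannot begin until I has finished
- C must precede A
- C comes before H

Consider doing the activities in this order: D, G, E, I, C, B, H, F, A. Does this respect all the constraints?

The sequence places G ahead of E.
Since E is required before G, the ordering is invalid.

No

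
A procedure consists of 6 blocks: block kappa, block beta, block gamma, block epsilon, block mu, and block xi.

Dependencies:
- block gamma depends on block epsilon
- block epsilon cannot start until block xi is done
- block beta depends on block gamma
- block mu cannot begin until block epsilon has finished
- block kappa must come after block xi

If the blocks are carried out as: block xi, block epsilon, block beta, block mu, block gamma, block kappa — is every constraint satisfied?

Here block gamma comes after block beta.
But one of the constraints requires block gamma before block beta, so this ordering violates it.

No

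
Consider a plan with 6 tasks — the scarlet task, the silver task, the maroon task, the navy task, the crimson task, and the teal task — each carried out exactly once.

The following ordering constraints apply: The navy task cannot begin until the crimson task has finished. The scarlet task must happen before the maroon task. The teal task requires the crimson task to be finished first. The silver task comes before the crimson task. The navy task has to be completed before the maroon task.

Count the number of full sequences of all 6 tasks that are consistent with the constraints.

The tasks with no prerequisites are the scarlet task, the silver task; any of them can be placed first.
Systematically extending each partial ordering one task at a time and counting, there are 14 complete orderings.

14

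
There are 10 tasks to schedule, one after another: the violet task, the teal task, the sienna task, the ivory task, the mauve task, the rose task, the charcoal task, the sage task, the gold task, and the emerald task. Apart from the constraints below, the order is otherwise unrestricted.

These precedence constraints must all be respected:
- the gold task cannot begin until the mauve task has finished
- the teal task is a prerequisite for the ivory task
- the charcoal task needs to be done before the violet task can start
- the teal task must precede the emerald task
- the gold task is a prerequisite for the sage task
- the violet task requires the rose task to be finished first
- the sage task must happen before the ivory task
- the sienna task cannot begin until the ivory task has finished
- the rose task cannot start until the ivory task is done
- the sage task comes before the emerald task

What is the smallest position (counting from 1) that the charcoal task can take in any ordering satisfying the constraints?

No constraint forces any other task before the charcoal task, so it can be placed first.

1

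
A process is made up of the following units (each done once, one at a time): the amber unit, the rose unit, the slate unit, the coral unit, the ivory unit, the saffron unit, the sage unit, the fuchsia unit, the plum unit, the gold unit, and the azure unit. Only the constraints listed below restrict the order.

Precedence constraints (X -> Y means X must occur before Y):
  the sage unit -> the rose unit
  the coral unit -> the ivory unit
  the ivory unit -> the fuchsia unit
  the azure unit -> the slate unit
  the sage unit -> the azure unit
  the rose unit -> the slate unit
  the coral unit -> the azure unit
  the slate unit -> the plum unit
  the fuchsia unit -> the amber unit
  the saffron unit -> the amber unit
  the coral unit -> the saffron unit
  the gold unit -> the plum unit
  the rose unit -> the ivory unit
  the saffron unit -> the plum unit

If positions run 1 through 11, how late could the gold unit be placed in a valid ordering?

10

The only unit forced after the gold unit (directly or by a chain) is the plum unit.
So at least 1 unit follows the gold unit, putting the gold unit no later than position 10. That position is achievable by scheduling everything else first.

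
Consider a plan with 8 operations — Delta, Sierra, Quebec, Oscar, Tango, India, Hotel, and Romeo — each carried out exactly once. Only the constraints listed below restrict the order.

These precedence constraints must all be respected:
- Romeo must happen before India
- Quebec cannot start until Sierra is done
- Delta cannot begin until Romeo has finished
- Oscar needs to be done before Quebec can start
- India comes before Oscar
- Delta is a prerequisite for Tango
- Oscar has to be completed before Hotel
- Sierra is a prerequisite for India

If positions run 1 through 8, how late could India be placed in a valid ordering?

The operations that are forced after India, directly or by a chain of constraints, are Quebec, Oscar, Hotel. That's 3 operations.
With 3 mandatory successors out of 8 operations total, the latest slot for India is 8−3 = 5, and it's reachable by doing all non-successors before India.

5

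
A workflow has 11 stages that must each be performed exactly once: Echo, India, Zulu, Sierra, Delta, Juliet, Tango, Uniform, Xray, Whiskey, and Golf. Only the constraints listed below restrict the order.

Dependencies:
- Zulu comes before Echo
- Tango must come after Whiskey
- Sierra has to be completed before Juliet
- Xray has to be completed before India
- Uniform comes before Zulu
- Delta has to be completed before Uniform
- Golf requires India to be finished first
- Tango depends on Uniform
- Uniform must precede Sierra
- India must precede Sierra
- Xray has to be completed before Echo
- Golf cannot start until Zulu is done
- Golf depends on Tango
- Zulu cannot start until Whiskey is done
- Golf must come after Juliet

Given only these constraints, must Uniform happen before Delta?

No

In fact the dependencies run the other way: Delta → Uniform.
So Uniform never precedes Delta.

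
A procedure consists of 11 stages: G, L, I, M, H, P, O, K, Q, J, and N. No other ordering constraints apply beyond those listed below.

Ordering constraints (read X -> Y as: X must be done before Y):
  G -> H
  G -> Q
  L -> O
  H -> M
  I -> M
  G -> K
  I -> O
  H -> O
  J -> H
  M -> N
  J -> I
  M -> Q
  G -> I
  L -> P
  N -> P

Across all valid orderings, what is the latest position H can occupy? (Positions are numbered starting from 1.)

6

Following every chain forward from H, the stages that must come later are M, P, O, Q, N — 5 of them.
So at least 5 stages follow H, putting H no later than position 6. That position is achievable by scheduling everything else first.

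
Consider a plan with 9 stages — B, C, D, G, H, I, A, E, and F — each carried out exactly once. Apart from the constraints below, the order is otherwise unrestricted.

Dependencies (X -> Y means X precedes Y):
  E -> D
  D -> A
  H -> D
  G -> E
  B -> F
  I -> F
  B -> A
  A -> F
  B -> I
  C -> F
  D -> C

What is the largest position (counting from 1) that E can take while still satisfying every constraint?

5

Following every chain forward from E, the stages that must come later are C, D, A, F — 4 of them.
With 4 mandatory successors out of 9 stages total, the latest slot for E is 9−4 = 5, and it's reachable by doing all non-successors before E.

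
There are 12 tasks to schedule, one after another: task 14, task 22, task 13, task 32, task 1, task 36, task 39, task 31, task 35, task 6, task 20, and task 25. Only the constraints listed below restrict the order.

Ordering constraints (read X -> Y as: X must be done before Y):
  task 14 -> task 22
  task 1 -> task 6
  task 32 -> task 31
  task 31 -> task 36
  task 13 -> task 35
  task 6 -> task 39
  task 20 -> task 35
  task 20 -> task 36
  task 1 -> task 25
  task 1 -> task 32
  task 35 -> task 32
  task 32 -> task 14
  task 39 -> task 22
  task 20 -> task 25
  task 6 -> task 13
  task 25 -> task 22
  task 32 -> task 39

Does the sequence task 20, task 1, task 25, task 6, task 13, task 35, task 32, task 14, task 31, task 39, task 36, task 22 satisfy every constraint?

Going through the constraints one by one, each required predecessor appears earlier in the sequence than its dependent — e.g. task 20 (position 1) is before task 36 (position 11), as required.

Yes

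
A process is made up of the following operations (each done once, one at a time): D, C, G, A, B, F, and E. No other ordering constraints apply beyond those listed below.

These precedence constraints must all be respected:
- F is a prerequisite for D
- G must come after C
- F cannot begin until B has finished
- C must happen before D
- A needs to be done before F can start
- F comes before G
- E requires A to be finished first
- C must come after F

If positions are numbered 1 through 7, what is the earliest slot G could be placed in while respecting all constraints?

Every operation that must precede G has to come before it. Tracing all chains that end at G, those operations are: C, A, B, F — 4 in total.
With 4 mandatory predecessors, the earliest G can sit is position 4+1 = 5, and placing just those 4 first achieves it.

5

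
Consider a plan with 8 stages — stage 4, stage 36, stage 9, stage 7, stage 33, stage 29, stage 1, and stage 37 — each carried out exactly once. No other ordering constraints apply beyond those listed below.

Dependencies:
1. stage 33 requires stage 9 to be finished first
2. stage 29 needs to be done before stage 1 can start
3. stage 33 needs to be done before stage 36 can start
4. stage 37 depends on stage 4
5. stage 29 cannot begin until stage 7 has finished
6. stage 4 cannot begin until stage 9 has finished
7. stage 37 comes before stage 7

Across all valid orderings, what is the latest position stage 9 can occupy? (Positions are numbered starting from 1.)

Every stage that must follow stage 9 has to come after it. Tracing all chains starting from stage 9, those stages are: stage 4, stage 36, stage 7, stage 33, stage 29, stage 1, stage 37 — 7 in total.
With 7 mandatory successors out of 8 stages total, the latest slot for stage 9 is 8−7 = 1, and it's reachable by doing all non-successors before stage 9.

1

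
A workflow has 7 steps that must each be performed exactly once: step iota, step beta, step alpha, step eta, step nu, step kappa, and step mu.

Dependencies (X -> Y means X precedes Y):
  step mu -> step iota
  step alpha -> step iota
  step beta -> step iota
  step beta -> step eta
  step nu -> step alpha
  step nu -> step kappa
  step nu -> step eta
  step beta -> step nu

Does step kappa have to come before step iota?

No

Step kappa and step iota are not related by any chain of constraints.
There exist valid orderings with step iota before step kappa, so step kappa is not required to come first.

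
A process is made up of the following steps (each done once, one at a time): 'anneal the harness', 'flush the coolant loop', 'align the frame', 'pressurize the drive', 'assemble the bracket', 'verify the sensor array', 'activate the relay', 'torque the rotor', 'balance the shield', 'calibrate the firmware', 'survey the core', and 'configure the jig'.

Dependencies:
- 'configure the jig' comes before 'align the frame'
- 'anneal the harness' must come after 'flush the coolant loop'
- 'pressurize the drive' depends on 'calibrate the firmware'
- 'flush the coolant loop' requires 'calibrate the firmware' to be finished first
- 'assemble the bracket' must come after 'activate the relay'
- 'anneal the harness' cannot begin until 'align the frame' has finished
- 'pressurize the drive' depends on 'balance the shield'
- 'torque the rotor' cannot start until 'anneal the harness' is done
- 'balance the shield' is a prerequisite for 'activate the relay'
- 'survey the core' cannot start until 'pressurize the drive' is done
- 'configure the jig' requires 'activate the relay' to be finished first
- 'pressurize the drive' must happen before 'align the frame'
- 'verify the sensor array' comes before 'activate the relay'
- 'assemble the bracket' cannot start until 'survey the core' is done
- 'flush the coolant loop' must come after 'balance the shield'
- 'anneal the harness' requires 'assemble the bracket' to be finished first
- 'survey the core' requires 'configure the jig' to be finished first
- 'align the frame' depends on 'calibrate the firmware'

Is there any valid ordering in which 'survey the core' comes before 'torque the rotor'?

The constraints force 'survey the core' before 'torque the rotor', so yes — every valid ordering has 'survey the core' earlier.

Yes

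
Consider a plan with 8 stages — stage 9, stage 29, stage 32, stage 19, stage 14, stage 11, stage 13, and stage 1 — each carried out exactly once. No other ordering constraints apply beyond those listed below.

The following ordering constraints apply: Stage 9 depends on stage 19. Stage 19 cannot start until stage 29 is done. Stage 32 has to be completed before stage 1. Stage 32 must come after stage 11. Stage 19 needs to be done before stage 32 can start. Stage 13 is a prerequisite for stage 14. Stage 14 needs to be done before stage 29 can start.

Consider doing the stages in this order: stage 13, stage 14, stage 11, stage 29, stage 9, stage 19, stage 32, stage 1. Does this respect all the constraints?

No

The sequence places stage 9 ahead of stage 19.
But one of the constraints requires stage 19 before stage 9, so this ordering violates it.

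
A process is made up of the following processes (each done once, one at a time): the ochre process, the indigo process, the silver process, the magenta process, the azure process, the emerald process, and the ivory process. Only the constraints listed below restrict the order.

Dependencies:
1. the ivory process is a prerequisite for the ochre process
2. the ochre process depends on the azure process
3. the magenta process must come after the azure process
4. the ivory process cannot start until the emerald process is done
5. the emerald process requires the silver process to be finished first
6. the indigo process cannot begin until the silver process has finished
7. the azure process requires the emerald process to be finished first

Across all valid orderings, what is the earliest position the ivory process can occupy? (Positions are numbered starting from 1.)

Working backwards through the constraints from the ivory process, its full set of required predecessors is the silver process, the emerald process — 2 of them.
So at minimum 2 processes come before the ivory process, putting the ivory process no earlier than position 3. That position is achievable by scheduling exactly those predecessors first.

3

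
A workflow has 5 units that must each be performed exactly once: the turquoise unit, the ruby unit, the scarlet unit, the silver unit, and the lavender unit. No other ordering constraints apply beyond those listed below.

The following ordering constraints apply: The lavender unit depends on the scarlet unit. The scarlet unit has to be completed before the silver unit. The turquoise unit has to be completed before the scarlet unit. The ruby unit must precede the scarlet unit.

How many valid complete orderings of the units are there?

4

2 units have no prerequisites (the turquoise unit, the ruby unit), so any of them could come first.
Systematically extending each partial ordering one unit at a time and counting, there are 4 complete orderings.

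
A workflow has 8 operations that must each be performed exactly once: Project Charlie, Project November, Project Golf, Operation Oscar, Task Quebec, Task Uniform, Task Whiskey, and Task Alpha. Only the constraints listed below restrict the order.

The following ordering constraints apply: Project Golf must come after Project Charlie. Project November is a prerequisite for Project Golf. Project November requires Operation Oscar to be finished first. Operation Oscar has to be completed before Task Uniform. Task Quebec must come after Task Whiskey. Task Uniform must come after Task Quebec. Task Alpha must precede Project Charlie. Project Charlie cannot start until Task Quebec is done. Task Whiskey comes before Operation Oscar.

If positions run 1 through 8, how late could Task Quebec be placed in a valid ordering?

The operations that are forced after Task Quebec, directly or by a chain of constraints, are Project Charlie, Project Golf, Task Uniform. That's 3 operations.
With 3 mandatory successors out of 8 operations total, the latest slot for Task Quebec is 8−3 = 5, and it's reachable by doing all non-successors before Task Quebec.

5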